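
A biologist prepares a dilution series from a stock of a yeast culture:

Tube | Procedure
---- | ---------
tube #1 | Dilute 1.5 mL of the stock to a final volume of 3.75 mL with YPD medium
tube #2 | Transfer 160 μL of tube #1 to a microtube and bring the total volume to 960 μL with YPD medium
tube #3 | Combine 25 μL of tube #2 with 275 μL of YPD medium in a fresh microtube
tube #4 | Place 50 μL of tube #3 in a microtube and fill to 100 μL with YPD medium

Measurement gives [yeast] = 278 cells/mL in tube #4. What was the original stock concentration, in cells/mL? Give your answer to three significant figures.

1.00 × 10^5 cells/mL

Step 1: 1.5 mL brought to 3.75 mL → factor 3.75/1.5 = 2.5
Step 2: 160 μL brought to 960 μL → factor 960/160 = 6
Step 3: 25 μL + 275 μL = 300 μL total → factor 300/25 = 12
Step 4: 50 μL brought to 100 μL → factor 100/50 = 2
Overall dilution factor = 2.5 × 6 × 12 × 2 = 360
Stock = 278 cells/mL × 360 = 1.00 × 10^5 cells/mL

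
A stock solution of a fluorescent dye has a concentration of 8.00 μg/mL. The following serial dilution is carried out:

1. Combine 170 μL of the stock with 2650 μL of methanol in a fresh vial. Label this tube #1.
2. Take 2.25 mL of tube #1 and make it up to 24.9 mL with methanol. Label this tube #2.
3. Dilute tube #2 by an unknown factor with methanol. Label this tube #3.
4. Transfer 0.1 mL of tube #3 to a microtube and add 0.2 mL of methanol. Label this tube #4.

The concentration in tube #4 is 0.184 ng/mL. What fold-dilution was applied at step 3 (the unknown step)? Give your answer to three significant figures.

78.9-fold

Step 1: 170 μL + 2650 μL = 2820 μL total → factor 2820/170 = 16.588
Step 2: 2.25 mL brought to 24.9 mL → factor 24.9/2.25 = 11.067
Step 3: unknown factor x
Step 4: 0.1 mL + 0.2 mL = 0.3 mL total → factor 0.3/0.1 = 3
Product of known-step factors = 550.73
Overall factor = 8.00 μg/mL / (0.184 ng/mL) = 43478
x = 43478 / 550.73 = 78.9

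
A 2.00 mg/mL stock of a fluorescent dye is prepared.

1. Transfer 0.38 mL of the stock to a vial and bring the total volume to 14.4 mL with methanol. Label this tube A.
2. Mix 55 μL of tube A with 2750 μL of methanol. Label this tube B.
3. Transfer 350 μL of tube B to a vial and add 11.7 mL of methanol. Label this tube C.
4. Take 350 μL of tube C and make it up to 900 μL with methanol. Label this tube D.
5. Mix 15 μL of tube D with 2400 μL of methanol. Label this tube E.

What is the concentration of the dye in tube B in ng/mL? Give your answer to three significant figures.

Step 1: 0.38 mL brought to 14.4 mL → factor 14.4/0.38 = 37.895
Step 2: 55 μL + 2750 μL = 2805 μL total → factor 2805/55 = 51
Dilution factor through tube B = 37.895 × 51 = 1932.6
[tube B] = 2.00 mg/mL / 1932.6 = 0.001035 mg/mL = 1.03 × 10^3 ng/mL

1.03 × 10^3 ng/mL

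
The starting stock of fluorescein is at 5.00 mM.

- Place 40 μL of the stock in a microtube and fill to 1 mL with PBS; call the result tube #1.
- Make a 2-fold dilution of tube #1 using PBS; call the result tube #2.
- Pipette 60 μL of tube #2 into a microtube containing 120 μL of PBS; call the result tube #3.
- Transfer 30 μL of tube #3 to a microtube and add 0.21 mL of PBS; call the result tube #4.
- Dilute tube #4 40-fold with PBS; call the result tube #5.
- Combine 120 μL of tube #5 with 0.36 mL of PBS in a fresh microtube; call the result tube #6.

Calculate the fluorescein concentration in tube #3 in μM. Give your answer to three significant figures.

33.3 μM

Step 1: 40 μL brought to 1 mL → factor 1000/40 = 25
Step 2: 2-fold → factor 2
Step 3: 60 μL + 120 μL = 180 μL total → factor 180/60 = 3
Dilution factor through tube #3 = 25 × 2 × 3 = 150
[tube #3] = 5.00 mM / 150 = 0.03333 mM = 33.3 μM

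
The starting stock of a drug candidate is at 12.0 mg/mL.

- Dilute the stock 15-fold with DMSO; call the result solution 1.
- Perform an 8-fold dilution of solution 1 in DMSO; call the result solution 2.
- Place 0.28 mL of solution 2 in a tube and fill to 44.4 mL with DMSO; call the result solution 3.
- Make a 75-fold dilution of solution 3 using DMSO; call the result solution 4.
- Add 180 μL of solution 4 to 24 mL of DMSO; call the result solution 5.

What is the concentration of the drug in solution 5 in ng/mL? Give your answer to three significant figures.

0.0626 ng/mL

Step 1: 15-fold → factor 15
Step 2: 8-fold → factor 8
Step 3: 0.28 mL brought to 44.4 mL → factor 44.4/0.28 = 158.57
Step 4: 75-fold → factor 75
Step 5: 180 μL + 24 mL = 24180 μL total → factor 24180/180 = 134.33
Overall dilution factor = 15 × 8 × 158.57 × 75 × 134.33 = 1.9171 × 10^8
Final = 12.0 mg/mL / 1.9171 × 10^8 = 6.259 × 10^-8 mg/mL = 0.0626 ng/mL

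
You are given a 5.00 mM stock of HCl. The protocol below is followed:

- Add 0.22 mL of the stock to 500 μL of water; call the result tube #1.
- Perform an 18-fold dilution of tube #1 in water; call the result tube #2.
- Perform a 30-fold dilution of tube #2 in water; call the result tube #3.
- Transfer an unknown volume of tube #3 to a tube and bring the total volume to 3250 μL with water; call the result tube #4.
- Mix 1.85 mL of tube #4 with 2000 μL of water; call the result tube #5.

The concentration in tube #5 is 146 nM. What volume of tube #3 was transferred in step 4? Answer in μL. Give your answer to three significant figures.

349 μL

Step 1: 0.22 mL + 500 μL = 0.72 mL total → factor 0.72/0.22 = 3.2727
Step 2: 18-fold → factor 18
Step 3: 30-fold → factor 30
Step 4: v brought to 3250 μL → factor = 3250 μL/v
Step 5: 1.85 mL + 2000 μL = 3.85 mL total → factor 3.85/1.85 = 2.0811
Product of known-step factors = 3677.8
Overall factor = 5.00 mM / (146 nM) = 34247
Step-4 factor = 34247 / 3677.8 = 9.3116
v = 3250 μL / 9.3116 = 349 μL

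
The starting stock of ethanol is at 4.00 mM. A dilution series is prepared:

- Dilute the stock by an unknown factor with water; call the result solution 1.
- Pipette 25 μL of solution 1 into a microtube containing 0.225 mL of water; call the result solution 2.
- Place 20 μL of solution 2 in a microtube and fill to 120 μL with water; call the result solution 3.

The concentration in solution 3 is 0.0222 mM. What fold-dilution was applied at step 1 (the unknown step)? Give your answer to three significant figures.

Step 1: unknown factor x
Step 2: 25 μL + 0.225 mL = 250 μL total → factor 250/25 = 10
Step 3: 20 μL brought to 120 μL → factor 120/20 = 6
Product of known-step factors = 60
Overall factor = 4.00 mM / (0.0222 mM) = 180.18
x = 180.18 / 60 = 3.00

3.00-fold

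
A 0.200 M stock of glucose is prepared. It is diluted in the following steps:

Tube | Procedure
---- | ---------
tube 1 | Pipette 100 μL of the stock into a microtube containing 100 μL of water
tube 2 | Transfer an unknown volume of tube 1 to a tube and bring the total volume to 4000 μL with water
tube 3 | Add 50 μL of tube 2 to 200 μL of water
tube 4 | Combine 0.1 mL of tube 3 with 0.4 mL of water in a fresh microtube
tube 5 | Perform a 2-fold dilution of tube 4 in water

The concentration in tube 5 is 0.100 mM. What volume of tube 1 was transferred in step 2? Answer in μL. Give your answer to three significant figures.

200 μL

Step 1: 100 μL + 100 μL = 200 μL total → factor 200/100 = 2
Step 2: v brought to 4000 μL → factor = 4000 μL/v
Step 3: 50 μL + 200 μL = 250 μL total → factor 250/50 = 5
Step 4: 0.1 mL + 0.4 mL = 0.5 mL total → factor 0.5/0.1 = 5
Step 5: 2-fold → factor 2
Product of known-step factors = 100
Overall factor = 0.200 M / (0.100 mM) = 2000
Step-2 factor = 2000 / 100 = 20
v = 4000 μL / 20 = 200 μL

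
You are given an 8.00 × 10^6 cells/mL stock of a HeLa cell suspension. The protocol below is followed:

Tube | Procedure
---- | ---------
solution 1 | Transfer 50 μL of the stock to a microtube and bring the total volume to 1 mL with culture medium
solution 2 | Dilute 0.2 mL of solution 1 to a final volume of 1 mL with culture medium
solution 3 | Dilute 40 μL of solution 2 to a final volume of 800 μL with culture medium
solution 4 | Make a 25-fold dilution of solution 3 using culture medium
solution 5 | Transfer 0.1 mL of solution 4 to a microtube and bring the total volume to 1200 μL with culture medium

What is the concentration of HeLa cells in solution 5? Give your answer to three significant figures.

13.3 cells/mL

Step 1: 50 μL brought to 1 mL → factor 1000/50 = 20
Step 2: 0.2 mL brought to 1 mL → factor 1/0.2 = 5
Step 3: 40 μL brought to 800 μL → factor 800/40 = 20
Step 4: 25-fold → factor 25
Step 5: 0.1 mL brought to 1200 μL → factor 1.2/0.1 = 12
Overall dilution factor = 20 × 5 × 20 × 25 × 12 = 6 × 10^5
Final = 8.00 × 10^6 cells/mL / 6 × 10^5 = 13.3 cells/mL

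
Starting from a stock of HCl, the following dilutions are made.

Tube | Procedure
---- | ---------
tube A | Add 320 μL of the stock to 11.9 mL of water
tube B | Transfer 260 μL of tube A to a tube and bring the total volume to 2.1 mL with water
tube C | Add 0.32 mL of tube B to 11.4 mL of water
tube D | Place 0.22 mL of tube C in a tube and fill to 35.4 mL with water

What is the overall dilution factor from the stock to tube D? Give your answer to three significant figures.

1.82 × 10^6

Step 1: 320 μL + 11.9 mL = 12220 μL total → factor 12220/320 = 38.188
Step 2: 260 μL brought to 2.1 mL → factor 2100/260 = 8.0769
Step 3: 0.32 mL + 11.4 mL = 11.72 mL total → factor 11.72/0.32 = 36.625
Step 4: 0.22 mL brought to 35.4 mL → factor 35.4/0.22 = 160.91
Overall dilution factor = 38.188 × 8.0769 × 36.625 × 160.91 = 1.8177 × 10^6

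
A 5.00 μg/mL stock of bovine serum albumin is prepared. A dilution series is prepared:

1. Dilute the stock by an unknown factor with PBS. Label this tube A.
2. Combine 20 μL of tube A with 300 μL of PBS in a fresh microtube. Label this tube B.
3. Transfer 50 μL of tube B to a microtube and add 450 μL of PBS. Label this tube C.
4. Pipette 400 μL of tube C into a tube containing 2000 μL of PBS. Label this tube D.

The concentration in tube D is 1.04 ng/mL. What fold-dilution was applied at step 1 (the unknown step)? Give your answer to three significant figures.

Step 1: unknown factor x
Step 2: 20 μL + 300 μL = 320 μL total → factor 320/20 = 16
Step 3: 50 μL + 450 μL = 500 μL total → factor 500/50 = 10
Step 4: 400 μL + 2000 μL = 2400 μL total → factor 2400/400 = 6
Product of known-step factors = 960
Overall factor = 5.00 μg/mL / (1.04 ng/mL) = 4807.7
x = 4807.7 / 960 = 5.01

5.01-fold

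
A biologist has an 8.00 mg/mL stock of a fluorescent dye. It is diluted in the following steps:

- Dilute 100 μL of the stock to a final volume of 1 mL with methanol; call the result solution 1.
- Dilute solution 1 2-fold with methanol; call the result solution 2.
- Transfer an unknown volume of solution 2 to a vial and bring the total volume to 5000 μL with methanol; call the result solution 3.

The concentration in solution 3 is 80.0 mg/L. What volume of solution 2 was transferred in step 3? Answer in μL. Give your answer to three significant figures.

Step 1: 100 μL brought to 1 mL → factor 1000/100 = 10
Step 2: 2-fold → factor 2
Step 3: v brought to 5000 μL → factor = 5000 μL/v
Product of known-step factors = 20
Overall factor = 8.00 mg/mL / (80.0 mg/L) = 100
Step-3 factor = 100 / 20 = 5
v = 5000 μL / 5 = 1.00 × 10^3 μL

1.00 × 10^3 μL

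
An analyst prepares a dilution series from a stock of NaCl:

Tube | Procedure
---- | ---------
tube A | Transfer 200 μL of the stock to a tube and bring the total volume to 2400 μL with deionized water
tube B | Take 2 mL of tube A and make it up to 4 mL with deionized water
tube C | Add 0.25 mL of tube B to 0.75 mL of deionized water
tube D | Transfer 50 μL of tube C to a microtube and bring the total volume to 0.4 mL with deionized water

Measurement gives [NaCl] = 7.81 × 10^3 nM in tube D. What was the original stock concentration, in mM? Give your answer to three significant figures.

Step 1: 200 μL brought to 2400 μL → factor 2400/200 = 12
Step 2: 2 mL brought to 4 mL → factor 4/2 = 2
Step 3: 0.25 mL + 0.75 mL = 1 mL total → factor 1/0.25 = 4
Step 4: 50 μL brought to 0.4 mL → factor 400/50 = 8
Overall dilution factor = 12 × 2 × 4 × 8 = 768
Stock = 7.81 × 10^3 nM × 768 = 5.998 × 10^6 nM = 6.00 mM

6.00 mM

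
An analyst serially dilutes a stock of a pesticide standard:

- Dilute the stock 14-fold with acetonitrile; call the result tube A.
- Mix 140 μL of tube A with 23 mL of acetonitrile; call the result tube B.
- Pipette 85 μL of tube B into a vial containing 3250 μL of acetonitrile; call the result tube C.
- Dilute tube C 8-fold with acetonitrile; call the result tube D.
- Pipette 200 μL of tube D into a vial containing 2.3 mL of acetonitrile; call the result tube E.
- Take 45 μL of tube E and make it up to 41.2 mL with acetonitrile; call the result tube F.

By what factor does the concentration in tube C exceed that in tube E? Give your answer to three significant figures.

Step 1: 14-fold → factor 14
Step 2: 140 μL + 23 mL = 23140 μL total → factor 23140/140 = 165.29
Step 3: 85 μL + 3250 μL = 3335 μL total → factor 3335/85 = 39.235
Step 4: 8-fold → factor 8
Step 5: 200 μL + 2.3 mL = 2500 μL total → factor 2500/200 = 12.5
Dilution factor to tube C = 90790; to tube E = 9.079 × 10^6
[tube C]/[tube E] = (factor to tube E)/(factor to tube C) = 9.079 × 10^6/90790 = 100

100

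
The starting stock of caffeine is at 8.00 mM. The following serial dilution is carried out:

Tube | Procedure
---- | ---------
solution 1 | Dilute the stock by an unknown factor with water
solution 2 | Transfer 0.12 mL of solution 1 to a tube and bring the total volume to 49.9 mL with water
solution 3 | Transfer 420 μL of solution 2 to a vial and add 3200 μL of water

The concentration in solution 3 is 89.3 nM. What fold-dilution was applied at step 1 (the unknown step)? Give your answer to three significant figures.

25.0-fold

Step 1: unknown factor x
Step 2: 0.12 mL brought to 49.9 mL → factor 49.9/0.12 = 415.83
Step 3: 420 μL + 3200 μL = 3620 μL total → factor 3620/420 = 8.619
Product of known-step factors = 3584.1
Overall factor = 8.00 mM / (89.3 nM) = 89586
x = 89586 / 3584.1 = 25.0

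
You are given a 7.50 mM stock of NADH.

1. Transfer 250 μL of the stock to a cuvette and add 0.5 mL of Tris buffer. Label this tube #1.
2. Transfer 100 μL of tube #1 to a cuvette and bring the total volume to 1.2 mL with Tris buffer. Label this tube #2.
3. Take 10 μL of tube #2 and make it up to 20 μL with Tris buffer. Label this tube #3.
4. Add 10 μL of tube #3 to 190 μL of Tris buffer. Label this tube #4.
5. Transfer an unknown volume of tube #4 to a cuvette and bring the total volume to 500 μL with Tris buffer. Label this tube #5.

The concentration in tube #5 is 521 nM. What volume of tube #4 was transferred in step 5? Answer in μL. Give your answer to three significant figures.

50.0 μL

Step 1: 250 μL + 0.5 mL = 750 μL total → factor 750/250 = 3
Step 2: 100 μL brought to 1.2 mL → factor 1200/100 = 12
Step 3: 10 μL brought to 20 μL → factor 20/10 = 2
Step 4: 10 μL + 190 μL = 200 μL total → factor 200/10 = 20
Step 5: v brought to 500 μL → factor = 500 μL/v
Product of known-step factors = 1440
Overall factor = 7.50 mM / (521 nM) = 14395
Step-5 factor = 14395 / 1440 = 9.9968
v = 500 μL / 9.9968 = 50.0 μL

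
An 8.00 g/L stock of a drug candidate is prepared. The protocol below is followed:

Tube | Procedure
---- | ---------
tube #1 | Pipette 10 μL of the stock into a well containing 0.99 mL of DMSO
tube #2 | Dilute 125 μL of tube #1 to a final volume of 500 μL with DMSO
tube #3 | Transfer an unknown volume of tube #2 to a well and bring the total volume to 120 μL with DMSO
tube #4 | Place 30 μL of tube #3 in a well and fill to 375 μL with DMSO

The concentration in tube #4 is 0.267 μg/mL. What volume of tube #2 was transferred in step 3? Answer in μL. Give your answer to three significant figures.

20.0 μL

Step 1: 10 μL + 0.99 mL = 1000 μL total → factor 1000/10 = 100
Step 2: 125 μL brought to 500 μL → factor 500/125 = 4
Step 3: v brought to 120 μL → factor = 120 μL/v
Step 4: 30 μL brought to 375 μL → factor 375/30 = 12.5
Product of known-step factors = 5000
Overall factor = 8.00 g/L / (0.267 μg/mL) = 29963
Step-3 factor = 29963 / 5000 = 5.9925
v = 120 μL / 5.9925 = 20.0 μL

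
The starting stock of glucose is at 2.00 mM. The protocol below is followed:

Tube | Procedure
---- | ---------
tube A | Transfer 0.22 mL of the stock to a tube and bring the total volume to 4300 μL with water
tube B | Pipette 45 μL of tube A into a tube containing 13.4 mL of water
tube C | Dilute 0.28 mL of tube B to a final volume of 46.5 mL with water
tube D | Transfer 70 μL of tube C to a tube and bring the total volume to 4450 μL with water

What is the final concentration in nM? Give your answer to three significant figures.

0.0324 nM

Step 1: 0.22 mL brought to 4300 μL → factor 4.3/0.22 = 19.545
Step 2: 45 μL + 13.4 mL = 13445 μL total → factor 13445/45 = 298.78
Step 3: 0.28 mL brought to 46.5 mL → factor 46.5/0.28 = 166.07
Step 4: 70 μL brought to 4450 μL → factor 4450/70 = 63.571
Overall dilution factor = 19.545 × 298.78 × 166.07 × 63.571 = 6.1653 × 10^7
Final = 2.00 mM / 6.1653 × 10^7 = 3.244 × 10^-8 mM = 0.0324 nM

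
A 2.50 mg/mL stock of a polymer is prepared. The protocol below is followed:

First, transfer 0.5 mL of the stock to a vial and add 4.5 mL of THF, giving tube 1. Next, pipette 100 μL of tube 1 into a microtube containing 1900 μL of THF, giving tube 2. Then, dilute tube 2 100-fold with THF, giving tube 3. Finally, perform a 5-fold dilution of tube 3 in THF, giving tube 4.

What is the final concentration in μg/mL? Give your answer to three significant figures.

Step 1: 0.5 mL + 4.5 mL = 5 mL total → factor 5/0.5 = 10
Step 2: 100 μL + 1900 μL = 2000 μL total → factor 2000/100 = 20
Step 3: 100-fold → factor 100
Step 4: 5-fold → factor 5
Overall dilution factor = 10 × 20 × 100 × 5 = 1 × 10^5
Final = 2.50 mg/mL / 1 × 10^5 = 2.500 × 10^-5 mg/mL = 0.0250 μg/mL

0.0250 μg/mL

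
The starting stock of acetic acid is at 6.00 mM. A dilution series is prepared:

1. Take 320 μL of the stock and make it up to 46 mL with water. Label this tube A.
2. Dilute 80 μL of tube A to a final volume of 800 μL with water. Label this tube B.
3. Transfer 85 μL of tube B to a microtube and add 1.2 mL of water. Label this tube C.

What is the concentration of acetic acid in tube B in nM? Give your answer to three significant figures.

Step 1: 320 μL brought to 46 mL → factor 46000/320 = 143.75
Step 2: 80 μL brought to 800 μL → factor 800/80 = 10
Dilution factor through tube B = 143.75 × 10 = 1437.5
[tube B] = 6.00 mM / 1437.5 = 0.004174 mM = 4.17 × 10^3 nM

4.17 × 10^3 nM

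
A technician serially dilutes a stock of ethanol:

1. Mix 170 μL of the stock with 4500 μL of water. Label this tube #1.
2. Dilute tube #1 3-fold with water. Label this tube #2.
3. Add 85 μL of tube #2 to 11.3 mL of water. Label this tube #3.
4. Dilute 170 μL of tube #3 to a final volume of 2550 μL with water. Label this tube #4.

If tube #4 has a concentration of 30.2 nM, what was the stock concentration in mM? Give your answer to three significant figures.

5.00 mM

Step 1: 170 μL + 4500 μL = 4670 μL total → factor 4670/170 = 27.471
Step 2: 3-fold → factor 3
Step 3: 85 μL + 11.3 mL = 11385 μL total → factor 11385/85 = 133.94
Step 4: 170 μL brought to 2550 μL → factor 2550/170 = 15
Overall dilution factor = 27.471 × 3 × 133.94 × 15 = 1.6557 × 10^5
Stock = 30.2 nM × 1.6557 × 10^5 = 5.000 × 10^6 nM = 5.00 mM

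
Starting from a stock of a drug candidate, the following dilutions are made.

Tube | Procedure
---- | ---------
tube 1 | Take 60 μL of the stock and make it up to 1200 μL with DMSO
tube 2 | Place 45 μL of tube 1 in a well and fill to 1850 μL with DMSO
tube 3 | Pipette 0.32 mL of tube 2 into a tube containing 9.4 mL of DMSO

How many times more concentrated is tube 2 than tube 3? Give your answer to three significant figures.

30.4

Step 1: 60 μL brought to 1200 μL → factor 1200/60 = 20
Step 2: 45 μL brought to 1850 μL → factor 1850/45 = 41.111
Step 3: 0.32 mL + 9.4 mL = 9.72 mL total → factor 9.72/0.32 = 30.375
Dilution factor to tube 2 = 822.22; to tube 3 = 24975
[tube 2]/[tube 3] = (factor to tube 3)/(factor to tube 2) = 24975/822.22 = 30.4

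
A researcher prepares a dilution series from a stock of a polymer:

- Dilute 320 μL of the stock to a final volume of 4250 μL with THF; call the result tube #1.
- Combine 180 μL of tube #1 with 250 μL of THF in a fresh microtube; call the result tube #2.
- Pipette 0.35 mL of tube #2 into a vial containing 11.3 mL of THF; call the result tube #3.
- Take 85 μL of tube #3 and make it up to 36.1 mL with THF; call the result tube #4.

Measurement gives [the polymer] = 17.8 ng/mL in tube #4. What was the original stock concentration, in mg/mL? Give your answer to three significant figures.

7.98 mg/mL

Step 1: 320 μL brought to 4250 μL → factor 4250/320 = 13.281
Step 2: 180 μL + 250 μL = 430 μL total → factor 430/180 = 2.3889
Step 3: 0.35 mL + 11.3 mL = 11.65 mL total → factor 11.65/0.35 = 33.286
Step 4: 85 μL brought to 36.1 mL → factor 36100/85 = 424.71
Overall dilution factor = 13.281 × 2.3889 × 33.286 × 424.71 = 4.4852 × 10^5
Stock = 17.8 ng/mL × 4.4852 × 10^5 = 7.984 × 10^6 ng/mL = 7.98 mg/mL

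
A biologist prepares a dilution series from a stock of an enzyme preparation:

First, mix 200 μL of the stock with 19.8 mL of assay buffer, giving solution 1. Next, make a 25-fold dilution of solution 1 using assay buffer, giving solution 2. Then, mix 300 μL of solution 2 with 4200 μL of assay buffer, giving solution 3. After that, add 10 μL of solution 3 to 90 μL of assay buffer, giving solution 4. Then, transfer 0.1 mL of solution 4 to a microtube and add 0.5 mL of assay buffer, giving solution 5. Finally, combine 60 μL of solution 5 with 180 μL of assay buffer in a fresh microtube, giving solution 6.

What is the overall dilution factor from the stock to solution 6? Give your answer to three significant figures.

Step 1: 200 μL + 19.8 mL = 20000 μL total → factor 20000/200 = 100
Step 2: 25-fold → factor 25
Step 3: 300 μL + 4200 μL = 4500 μL total → factor 4500/300 = 15
Step 4: 10 μL + 90 μL = 100 μL total → factor 100/10 = 10
Step 5: 0.1 mL + 0.5 mL = 0.6 mL total → factor 0.6/0.1 = 6
Step 6: 60 μL + 180 μL = 240 μL total → factor 240/60 = 4
Overall dilution factor = 100 × 25 × 15 × 10 × 6 × 4 = 9 × 10^6

9.00 × 10^6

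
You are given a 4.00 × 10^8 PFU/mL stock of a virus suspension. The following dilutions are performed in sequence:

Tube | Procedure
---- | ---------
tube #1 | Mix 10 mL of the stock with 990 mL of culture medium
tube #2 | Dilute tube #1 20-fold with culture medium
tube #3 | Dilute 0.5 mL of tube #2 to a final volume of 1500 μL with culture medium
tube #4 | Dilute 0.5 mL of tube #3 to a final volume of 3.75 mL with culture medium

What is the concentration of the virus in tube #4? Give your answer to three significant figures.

8.89 × 10^3 PFU/mL

Step 1: 10 mL + 990 mL = 1000 mL total → factor 1000/10 = 100
Step 2: 20-fold → factor 20
Step 3: 0.5 mL brought to 1500 μL → factor 1.5/0.5 = 3
Step 4: 0.5 mL brought to 3.75 mL → factor 3.75/0.5 = 7.5
Overall dilution factor = 100 × 20 × 3 × 7.5 = 45000
Final = 4.00 × 10^8 PFU/mL / 45000 = 8.89 × 10^3 PFU/mL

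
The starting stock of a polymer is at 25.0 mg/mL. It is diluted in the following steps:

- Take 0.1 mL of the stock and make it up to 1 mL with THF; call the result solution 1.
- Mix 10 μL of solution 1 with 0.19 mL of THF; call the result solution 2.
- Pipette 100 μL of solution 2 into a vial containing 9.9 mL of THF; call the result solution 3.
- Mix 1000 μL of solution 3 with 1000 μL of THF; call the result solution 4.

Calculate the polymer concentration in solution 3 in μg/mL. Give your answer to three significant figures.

Step 1: 0.1 mL brought to 1 mL → factor 1/0.1 = 10
Step 2: 10 μL + 0.19 mL = 200 μL total → factor 200/10 = 20
Step 3: 100 μL + 9.9 mL = 10000 μL total → factor 10000/100 = 100
Dilution factor through solution 3 = 10 × 20 × 100 = 20000
[solution 3] = 25.0 mg/mL / 20000 = 0.001250 mg/mL = 1.25 μg/mL

1.25 μg/mL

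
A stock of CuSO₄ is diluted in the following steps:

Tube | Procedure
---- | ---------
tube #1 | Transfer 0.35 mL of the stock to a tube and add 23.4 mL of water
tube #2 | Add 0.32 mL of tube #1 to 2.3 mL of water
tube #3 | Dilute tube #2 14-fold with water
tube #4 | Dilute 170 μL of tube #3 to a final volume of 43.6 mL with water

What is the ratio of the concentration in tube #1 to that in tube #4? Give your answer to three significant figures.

2.94 × 10^4

Step 1: 0.35 mL + 23.4 mL = 23.75 mL total → factor 23.75/0.35 = 67.857
Step 2: 0.32 mL + 2.3 mL = 2.62 mL total → factor 2.62/0.32 = 8.1875
Step 3: 14-fold → factor 14
Step 4: 170 μL brought to 43.6 mL → factor 43600/170 = 256.47
Dilution factor to tube #1 = 67.857; to tube #4 = 1.9949 × 10^6
[tube #1]/[tube #4] = (factor to tube #4)/(factor to tube #1) = 1.9949 × 10^6/67.857 = 2.94 × 10^4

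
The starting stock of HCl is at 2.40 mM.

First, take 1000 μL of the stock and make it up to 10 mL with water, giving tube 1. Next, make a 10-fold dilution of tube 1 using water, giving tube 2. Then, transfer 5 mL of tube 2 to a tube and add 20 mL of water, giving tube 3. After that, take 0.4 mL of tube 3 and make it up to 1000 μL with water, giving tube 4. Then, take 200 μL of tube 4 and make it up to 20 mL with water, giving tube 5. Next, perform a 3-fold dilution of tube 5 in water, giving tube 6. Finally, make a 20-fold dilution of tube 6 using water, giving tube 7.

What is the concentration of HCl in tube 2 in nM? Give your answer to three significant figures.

2.40 × 10^4 nM

Step 1: 1000 μL brought to 10 mL → factor 10000/1000 = 10
Step 2: 10-fold → factor 10
Dilution factor through tube 2 = 10 × 10 = 100
[tube 2] = 2.40 mM / 100 = 0.02400 mM = 2.40 × 10^4 nM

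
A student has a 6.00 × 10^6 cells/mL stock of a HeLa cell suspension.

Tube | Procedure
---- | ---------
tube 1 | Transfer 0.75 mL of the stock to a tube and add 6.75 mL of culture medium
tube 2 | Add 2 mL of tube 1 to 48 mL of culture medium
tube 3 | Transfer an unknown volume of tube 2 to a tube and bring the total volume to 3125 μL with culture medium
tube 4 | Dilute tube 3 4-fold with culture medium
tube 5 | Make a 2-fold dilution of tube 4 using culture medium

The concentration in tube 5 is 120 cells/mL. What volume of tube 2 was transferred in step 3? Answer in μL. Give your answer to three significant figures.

125 μL

Step 1: 0.75 mL + 6.75 mL = 7.5 mL total → factor 7.5/0.75 = 10
Step 2: 2 mL + 48 mL = 50 mL total → factor 50/2 = 25
Step 3: v brought to 3125 μL → factor = 3125 μL/v
Step 4: 4-fold → factor 4
Step 5: 2-fold → factor 2
Product of known-step factors = 2000
Overall factor = 6.00 × 10^6 cells/mL / (120 cells/mL) = 50000
Step-3 factor = 50000 / 2000 = 25
v = 3125 μL / 25 = 125 μL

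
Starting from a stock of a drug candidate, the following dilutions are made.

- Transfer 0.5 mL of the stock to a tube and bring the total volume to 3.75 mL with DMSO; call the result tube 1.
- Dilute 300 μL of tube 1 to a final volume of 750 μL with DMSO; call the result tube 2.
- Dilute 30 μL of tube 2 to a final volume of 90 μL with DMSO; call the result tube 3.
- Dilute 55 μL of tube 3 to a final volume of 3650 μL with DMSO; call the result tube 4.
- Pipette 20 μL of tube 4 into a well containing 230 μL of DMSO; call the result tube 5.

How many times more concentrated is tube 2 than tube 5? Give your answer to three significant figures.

2.49 × 10^3

Step 1: 0.5 mL brought to 3.75 mL → factor 3.75/0.5 = 7.5
Step 2: 300 μL brought to 750 μL → factor 750/300 = 2.5
Step 3: 30 μL brought to 90 μL → factor 90/30 = 3
Step 4: 55 μL brought to 3650 μL → factor 3650/55 = 66.364
Step 5: 20 μL + 230 μL = 250 μL total → factor 250/20 = 12.5
Dilution factor to tube 2 = 18.75; to tube 5 = 46662
[tube 2]/[tube 5] = (factor to tube 5)/(factor to tube 2) = 46662/18.75 = 2.49 × 10^3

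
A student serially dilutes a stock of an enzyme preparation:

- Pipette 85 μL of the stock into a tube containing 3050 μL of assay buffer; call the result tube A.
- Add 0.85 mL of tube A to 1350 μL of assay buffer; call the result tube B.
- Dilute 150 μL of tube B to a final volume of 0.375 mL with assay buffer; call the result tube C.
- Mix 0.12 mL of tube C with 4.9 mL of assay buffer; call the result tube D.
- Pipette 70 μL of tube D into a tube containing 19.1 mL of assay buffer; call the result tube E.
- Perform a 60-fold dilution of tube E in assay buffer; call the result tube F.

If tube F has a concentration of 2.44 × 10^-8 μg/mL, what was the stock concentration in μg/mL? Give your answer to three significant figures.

4.00 μg/mL

Step 1: 85 μL + 3050 μL = 3135 μL total → factor 3135/85 = 36.882
Step 2: 0.85 mL + 1350 μL = 2.2 mL total → factor 2.2/0.85 = 2.5882
Step 3: 150 μL brought to 0.375 mL → factor 375/150 = 2.5
Step 4: 0.12 mL + 4.9 mL = 5.02 mL total → factor 5.02/0.12 = 41.833
Step 5: 70 μL + 19.1 mL = 19170 μL total → factor 19170/70 = 273.86
Step 6: 60-fold → factor 60
Overall dilution factor = 36.882 × 2.5882 × 2.5 × 41.833 × 273.86 × 60 = 1.6404 × 10^8
Stock = 2.44 × 10^-8 μg/mL × 1.6404 × 10^8 = 4.00 μg/mL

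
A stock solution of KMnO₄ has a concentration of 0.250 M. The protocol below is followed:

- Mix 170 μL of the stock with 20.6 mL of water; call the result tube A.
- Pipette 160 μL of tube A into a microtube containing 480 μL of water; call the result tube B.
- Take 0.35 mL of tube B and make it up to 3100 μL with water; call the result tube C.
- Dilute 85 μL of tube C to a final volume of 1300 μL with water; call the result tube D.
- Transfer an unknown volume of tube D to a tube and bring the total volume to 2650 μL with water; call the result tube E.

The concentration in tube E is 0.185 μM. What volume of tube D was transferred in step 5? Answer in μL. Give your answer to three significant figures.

Step 1: 170 μL + 20.6 mL = 20770 μL total → factor 20770/170 = 122.18
Step 2: 160 μL + 480 μL = 640 μL total → factor 640/160 = 4
Step 3: 0.35 mL brought to 3100 μL → factor 3.1/0.35 = 8.8571
Step 4: 85 μL brought to 1300 μL → factor 1300/85 = 15.294
Step 5: v brought to 2650 μL → factor = 2650 μL/v
Product of known-step factors = 66201
Overall factor = 0.250 M / (0.185 μM) = 1.3514 × 10^6
Step-5 factor = 1.3514 × 10^6 / 66201 = 20.413
v = 2650 μL / 20.413 = 130 μL

130 μL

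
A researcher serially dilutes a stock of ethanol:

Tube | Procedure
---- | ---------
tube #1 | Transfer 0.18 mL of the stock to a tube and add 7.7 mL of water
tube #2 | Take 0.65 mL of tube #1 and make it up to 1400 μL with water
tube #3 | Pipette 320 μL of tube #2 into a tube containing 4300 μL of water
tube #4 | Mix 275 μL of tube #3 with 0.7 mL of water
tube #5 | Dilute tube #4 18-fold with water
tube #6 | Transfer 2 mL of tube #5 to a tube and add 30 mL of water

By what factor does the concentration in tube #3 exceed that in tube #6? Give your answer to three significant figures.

1.02 × 10^3

Step 1: 0.18 mL + 7.7 mL = 7.88 mL total → factor 7.88/0.18 = 43.778
Step 2: 0.65 mL brought to 1400 μL → factor 1.4/0.65 = 2.1538
Step 3: 320 μL + 4300 μL = 4620 μL total → factor 4620/320 = 14.438
Step 4: 275 μL + 0.7 mL = 975 μL total → factor 975/275 = 3.5455
Step 5: 18-fold → factor 18
Step 6: 2 mL + 30 mL = 32 mL total → factor 32/2 = 16
Dilution factor to tube #3 = 1361.3; to tube #6 = 1.39 × 10^6
[tube #3]/[tube #6] = (factor to tube #6)/(factor to tube #3) = 1.39 × 10^6/1361.3 = 1.02 × 10^3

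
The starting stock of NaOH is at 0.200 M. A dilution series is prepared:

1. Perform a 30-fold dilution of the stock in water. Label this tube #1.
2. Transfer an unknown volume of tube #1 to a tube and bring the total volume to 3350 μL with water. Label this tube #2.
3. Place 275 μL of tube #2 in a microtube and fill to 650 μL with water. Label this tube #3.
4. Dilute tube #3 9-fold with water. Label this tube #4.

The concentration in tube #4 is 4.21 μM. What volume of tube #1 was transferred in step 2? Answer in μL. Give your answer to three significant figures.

Step 1: 30-fold → factor 30
Step 2: v brought to 3350 μL → factor = 3350 μL/v
Step 3: 275 μL brought to 650 μL → factor 650/275 = 2.3636
Step 4: 9-fold → factor 9
Product of known-step factors = 638.18
Overall factor = 0.200 M / (4.21 μM) = 47506
Step-2 factor = 47506 / 638.18 = 74.44
v = 3350 μL / 74.44 = 45.0 μL

45.0 μL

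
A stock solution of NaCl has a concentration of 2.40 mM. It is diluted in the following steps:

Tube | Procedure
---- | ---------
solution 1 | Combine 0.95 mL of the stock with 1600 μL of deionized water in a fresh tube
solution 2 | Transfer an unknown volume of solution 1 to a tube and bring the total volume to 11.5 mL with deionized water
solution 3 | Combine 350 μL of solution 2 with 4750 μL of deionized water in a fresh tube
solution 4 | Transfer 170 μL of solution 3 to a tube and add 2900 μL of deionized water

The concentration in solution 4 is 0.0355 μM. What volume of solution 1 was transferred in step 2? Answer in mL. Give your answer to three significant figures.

0.120 mL

Step 1: 0.95 mL + 1600 μL = 2.55 mL total → factor 2.55/0.95 = 2.6842
Step 2: v brought to 11.5 mL → factor = 11.5 mL/v
Step 3: 350 μL + 4750 μL = 5100 μL total → factor 5100/350 = 14.571
Step 4: 170 μL + 2900 μL = 3070 μL total → factor 3070/170 = 18.059
Product of known-step factors = 706.33
Overall factor = 2.40 mM / (0.0355 μM) = 67606
Step-2 factor = 67606 / 706.33 = 95.714
v = 11.5 mL / 95.714 = 0.120 mL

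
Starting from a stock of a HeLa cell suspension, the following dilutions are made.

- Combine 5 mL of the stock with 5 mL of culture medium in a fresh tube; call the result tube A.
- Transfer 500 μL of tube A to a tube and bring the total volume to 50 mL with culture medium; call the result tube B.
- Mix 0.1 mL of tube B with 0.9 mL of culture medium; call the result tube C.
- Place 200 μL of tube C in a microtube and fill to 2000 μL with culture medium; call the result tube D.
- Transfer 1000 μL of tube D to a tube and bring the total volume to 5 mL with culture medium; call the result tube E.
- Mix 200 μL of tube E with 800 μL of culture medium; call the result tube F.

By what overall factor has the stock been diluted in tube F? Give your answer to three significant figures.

5.00 × 10^5

Step 1: 5 mL + 5 mL = 10 mL total → factor 10/5 = 2
Step 2: 500 μL brought to 50 mL → factor 50000/500 = 100
Step 3: 0.1 mL + 0.9 mL = 1 mL total → factor 1/0.1 = 10
Step 4: 200 μL brought to 2000 μL → factor 2000/200 = 10
Step 5: 1000 μL brought to 5 mL → factor 5000/1000 = 5
Step 6: 200 μL + 800 μL = 1000 μL total → factor 1000/200 = 5
Overall dilution factor = 2 × 100 × 10 × 10 × 5 × 5 = 5 × 10^5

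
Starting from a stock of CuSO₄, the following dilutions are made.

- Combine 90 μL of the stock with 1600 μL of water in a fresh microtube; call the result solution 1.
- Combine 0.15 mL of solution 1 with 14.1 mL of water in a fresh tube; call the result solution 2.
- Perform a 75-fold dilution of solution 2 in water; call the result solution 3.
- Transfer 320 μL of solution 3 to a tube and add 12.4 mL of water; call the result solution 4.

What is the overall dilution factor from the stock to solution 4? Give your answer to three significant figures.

5.32 × 10^6

Step 1: 90 μL + 1600 μL = 1690 μL total → factor 1690/90 = 18.778
Step 2: 0.15 mL + 14.1 mL = 14.25 mL total → factor 14.25/0.15 = 95
Step 3: 75-fold → factor 75
Step 4: 320 μL + 12.4 mL = 12720 μL total → factor 12720/320 = 39.75
Overall dilution factor = 18.778 × 95 × 75 × 39.75 = 5.3182 × 10^6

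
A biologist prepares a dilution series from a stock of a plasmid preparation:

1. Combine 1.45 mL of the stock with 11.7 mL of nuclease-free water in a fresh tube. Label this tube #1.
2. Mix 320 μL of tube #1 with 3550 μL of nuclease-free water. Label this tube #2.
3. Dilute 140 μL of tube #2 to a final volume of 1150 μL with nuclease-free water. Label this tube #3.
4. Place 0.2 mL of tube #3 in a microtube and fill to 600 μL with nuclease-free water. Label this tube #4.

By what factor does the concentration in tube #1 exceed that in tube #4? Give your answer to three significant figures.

298

Step 1: 1.45 mL + 11.7 mL = 13.15 mL total → factor 13.15/1.45 = 9.069
Step 2: 320 μL + 3550 μL = 3870 μL total → factor 3870/320 = 12.094
Step 3: 140 μL brought to 1150 μL → factor 1150/140 = 8.2143
Step 4: 0.2 mL brought to 600 μL → factor 0.6/0.2 = 3
Dilution factor to tube #1 = 9.069; to tube #4 = 2702.8
[tube #1]/[tube #4] = (factor to tube #4)/(factor to tube #1) = 2702.8/9.069 = 298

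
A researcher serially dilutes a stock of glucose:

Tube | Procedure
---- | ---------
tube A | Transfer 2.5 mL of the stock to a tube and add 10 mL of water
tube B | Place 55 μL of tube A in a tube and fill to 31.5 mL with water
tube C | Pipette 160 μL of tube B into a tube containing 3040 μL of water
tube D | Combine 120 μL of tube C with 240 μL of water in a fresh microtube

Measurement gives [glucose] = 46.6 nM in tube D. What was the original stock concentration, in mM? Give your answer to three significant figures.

8.01 mM

Step 1: 2.5 mL + 10 mL = 12.5 mL total → factor 12.5/2.5 = 5
Step 2: 55 μL brought to 31.5 mL → factor 31500/55 = 572.73
Step 3: 160 μL + 3040 μL = 3200 μL total → factor 3200/160 = 20
Step 4: 120 μL + 240 μL = 360 μL total → factor 360/120 = 3
Overall dilution factor = 5 × 572.73 × 20 × 3 = 1.7182 × 10^5
Stock = 46.6 nM × 1.7182 × 10^5 = 8.007 × 10^6 nM = 8.01 mM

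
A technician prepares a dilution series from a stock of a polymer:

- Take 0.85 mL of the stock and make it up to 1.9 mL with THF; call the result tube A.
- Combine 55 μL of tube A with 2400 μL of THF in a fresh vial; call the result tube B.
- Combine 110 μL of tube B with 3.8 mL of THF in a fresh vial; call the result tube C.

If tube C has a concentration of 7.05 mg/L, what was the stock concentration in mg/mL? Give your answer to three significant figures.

25.0 mg/mL

Step 1: 0.85 mL brought to 1.9 mL → factor 1.9/0.85 = 2.2353
Step 2: 55 μL + 2400 μL = 2455 μL total → factor 2455/55 = 44.636
Step 3: 110 μL + 3.8 mL = 3910 μL total → factor 3910/110 = 35.545
Overall dilution factor = 2.2353 × 44.636 × 35.545 = 3546.6
Stock = 7.05 mg/L × 3546.6 = 2.500 × 10^4 mg/L = 25.0 mg/mL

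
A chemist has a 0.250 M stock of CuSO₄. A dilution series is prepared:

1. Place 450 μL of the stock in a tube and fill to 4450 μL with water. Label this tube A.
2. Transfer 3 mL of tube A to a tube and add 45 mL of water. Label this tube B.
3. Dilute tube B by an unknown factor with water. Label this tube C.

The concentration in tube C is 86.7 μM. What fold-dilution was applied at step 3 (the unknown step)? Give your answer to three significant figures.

Step 1: 450 μL brought to 4450 μL → factor 4450/450 = 9.8889
Step 2: 3 mL + 45 mL = 48 mL total → factor 48/3 = 16
Step 3: unknown factor x
Product of known-step factors = 158.22
Overall factor = 0.250 M / (86.7 μM) = 2883.5
x = 2883.5 / 158.22 = 18.2

18.2-fold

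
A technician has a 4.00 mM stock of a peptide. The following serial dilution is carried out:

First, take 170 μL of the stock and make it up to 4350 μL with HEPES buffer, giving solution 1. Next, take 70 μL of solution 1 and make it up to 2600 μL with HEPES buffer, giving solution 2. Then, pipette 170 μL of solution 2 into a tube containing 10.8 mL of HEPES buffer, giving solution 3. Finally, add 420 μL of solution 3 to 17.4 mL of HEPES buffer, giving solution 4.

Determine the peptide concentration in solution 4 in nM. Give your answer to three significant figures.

1.54 nM

Step 1: 170 μL brought to 4350 μL → factor 4350/170 = 25.588
Step 2: 70 μL brought to 2600 μL → factor 2600/70 = 37.143
Step 3: 170 μL + 10.8 mL = 10970 μL total → factor 10970/170 = 64.529
Step 4: 420 μL + 17.4 mL = 17820 μL total → factor 17820/420 = 42.429
Overall dilution factor = 25.588 × 37.143 × 64.529 × 42.429 = 2.6021 × 10^6
Final = 4.00 mM / 2.6021 × 10^6 = 1.537 × 10^-6 mM = 1.54 nM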